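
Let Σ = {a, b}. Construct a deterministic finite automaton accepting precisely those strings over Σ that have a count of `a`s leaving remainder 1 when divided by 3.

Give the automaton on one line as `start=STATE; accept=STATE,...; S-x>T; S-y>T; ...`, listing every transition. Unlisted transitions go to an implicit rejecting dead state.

start=S0; accept=S1; S0-a>S1; S0-b>S0; S1-a>S2; S1-b>S1; S2-a>S0; S2-b>S2

The only thing that matters is how many `a`s have appeared, reduced mod 3. Use one state per residue: S0 for 0, …, S2 for 2. Reading `a` moves to the next residue; anything else stays put. S1 is accepting.
A 3-state machine:
        a   b  
>  S0   S1  S0 
 * S1   S2  S1 
   S2   S0  S2 
(> = start, * = accepting)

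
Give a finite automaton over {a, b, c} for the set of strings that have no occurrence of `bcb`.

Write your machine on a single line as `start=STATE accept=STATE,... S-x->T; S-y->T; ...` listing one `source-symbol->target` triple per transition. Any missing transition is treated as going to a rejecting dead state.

Track partial matches of the forbidden pattern `bcb`. State s3 is a dead state reached once `bcb` has occurred; every other state accepts. s0 means no part of `bcb` is currently matched.
A 4-state machine:
        a   b   c  
>* s0   s0  s1  s0 
 * s1   s0  s1  s2 
 * s2   s0  s3  s0 
   s3   s3  s3  s3 
(> = start, * = accepting)

start=s0; accept=s0,s1,s2; s0-a->s0; s0-b->s1; s0-c->s0; s1-a->s0; s1-b->s1; s1-c->s2; s2-a->s0; s2-b->s3; s2-c->s0; s3-a->s3; s3-b->s3; s3-c->s3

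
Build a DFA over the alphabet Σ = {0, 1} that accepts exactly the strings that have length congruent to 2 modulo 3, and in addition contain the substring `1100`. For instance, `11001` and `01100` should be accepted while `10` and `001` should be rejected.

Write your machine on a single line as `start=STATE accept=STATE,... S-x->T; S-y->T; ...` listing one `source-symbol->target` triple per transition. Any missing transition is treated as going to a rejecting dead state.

Build one automaton per condition and run them in lockstep. The first has 3 states tracking the input length modulo 3; the second has 5 states tracking whether and how much of `1100` has been seen. A product state is a pair (one from each), accepting exactly when both do.
A 15-state machine:
          0    1  
>  S0     S1   S2 
   S1     S3   S4 
   S2     S3   S5 
   S3     S0   S6 
   S4     S0   S7 
   S5     S8   S7 
   S6     S1   S9 
   S7    S10   S9 
   S8    S11   S2 
   S9    S12   S5 
   S10   S13   S4 
   S11   S13  S13 
   S12   S14   S6 
 * S13   S14  S14 
   S14   S11  S11 
(> = start, * = accepting)

start=S0; accept=S13; S0-0->S1; S0-1->S2; S1-0->S3; S1-1->S4; S2-0->S3; S2-1->S5; S3-0->S0; S3-1->S6; S4-0->S0; S4-1->S7; S5-0->S8; S5-1->S7; S6-0->S1; S6-1->S9; S7-0->S10; S7-1->S9; S8-0->S11; S8-1->S2; S9-0->S12; S9-1->S5; S10-0->S13; S10-1->S4; S11-0->S13; S11-1->S13; S12-0->S14; S12-1->S6; S13-0->S14; S13-1->S14; S14-0->S11; S14-1->S11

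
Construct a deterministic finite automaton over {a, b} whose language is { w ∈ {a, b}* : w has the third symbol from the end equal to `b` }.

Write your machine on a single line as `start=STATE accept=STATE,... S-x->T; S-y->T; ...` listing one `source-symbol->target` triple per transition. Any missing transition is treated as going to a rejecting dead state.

start=q0; accept=q11,q12,q13,q14; q0-a->q1; q0-b->q2; q1-a->q3; q1-b->q4; q2-a->q5; q2-b->q6; q3-a->q7; q3-b->q8; q4-a->q9; q4-b->q10; q5-a->q11; q5-b->q12; q6-a->q13; q6-b->q14; q7-a->q7; q7-b->q8; q8-a->q9; q8-b->q10; q9-a->q11; q9-b->q12; q10-a->q13; q10-b->q14; q11-a->q7; q11-b->q8; q12-a->q9; q12-b->q10; q13-a->q11; q13-b->q12; q14-a->q13; q14-b->q14

Because acceptance depends on a position counted from the end, the machine has to buffer the most recent 3 symbols. Make each state the string of the last up-to-3 symbols read; on input `x` shift the window left and append `x`. Accept when the buffered window has length 3 and begins with `b`.
          a    b  
>  q0     q1   q2 
   q1     q3   q4 
   q2     q5   q6 
   q3     q7   q8 
   q4     q9  q10 
   q5    q11  q12 
   q6    q13  q14 
   q7     q7   q8 
   q8     q9  q10 
   q9    q11  q12 
   q10   q13  q14 
 * q11    q7   q8 
 * q12    q9  q10 
 * q13   q11  q12 
 * q14   q13  q14 
(> = start, * = accepting)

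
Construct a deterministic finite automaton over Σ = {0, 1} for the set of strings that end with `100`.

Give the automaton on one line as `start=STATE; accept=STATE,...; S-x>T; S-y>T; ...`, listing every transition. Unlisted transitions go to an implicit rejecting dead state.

start=A; accept=D; A-0>A; A-1>B; B-0>C; B-1>B; C-0>D; C-1>B; D-0>A; D-1>B

Remember how much of `100` the current input suffix matches. State A means no match yet; B means the last symbol is `1`; C means the last 2 symbols are `10`; D means the last 3 symbols are `100`. Only D accepts. On a mismatch, fall back to the longest proper suffix that is still a prefix of `100`.
       0  1 
>  A   A  B 
   B   C  B 
   C   D  B 
 * D   A  B 
(> = start, * = accepting)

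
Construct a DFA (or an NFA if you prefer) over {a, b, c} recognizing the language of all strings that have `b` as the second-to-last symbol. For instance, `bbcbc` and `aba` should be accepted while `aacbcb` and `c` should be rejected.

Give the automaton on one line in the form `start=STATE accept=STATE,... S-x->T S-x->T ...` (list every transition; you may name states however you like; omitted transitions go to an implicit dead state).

A DFA must remember the last 2 symbols (since which symbol is second-to-last isn't known until the input ends). Use one state per possible window of the last ≤2 symbols; accept from those whose window starts with `b`.
With 13 states:
          a    b    c  
>  q0     q1   q2   q3 
   q1     q4   q5   q6 
   q2     q7   q8   q9 
   q3    q10  q11  q12 
   q4     q4   q5   q6 
   q5     q7   q8   q9 
   q6    q10  q11  q12 
 * q7     q4   q5   q6 
 * q8     q7   q8   q9 
 * q9    q10  q11  q12 
   q10    q4   q5   q6 
   q11    q7   q8   q9 
   q12   q10  q11  q12 
(> = start, * = accepting)

start=q0 accept=q7,q8,q9 q0-a->q1 q0-b->q2 q0-c->q3 q1-a->q4 q1-b->q5 q1-c->q6 q2-a->q7 q2-b->q8 q2-c->q9 q3-a->q10 q3-b->q11 q3-c->q12 q4-a->q4 q4-b->q5 q4-c->q6 q5-a->q7 q5-b->q8 q5-c->q9 q6-a->q10 q6-b->q11 q6-c->q12 q7-a->q4 q7-b->q5 q7-c->q6 q8-a->q7 q8-b->q8 q8-c->q9 q9-a->q10 q9-b->q11 q9-c->q12 q10-a->q4 q10-b->q5 q10-c->q6 q11-a->q7 q11-b->q8 q11-c->q9 q12-a->q10 q12-b->q11 q12-c->q12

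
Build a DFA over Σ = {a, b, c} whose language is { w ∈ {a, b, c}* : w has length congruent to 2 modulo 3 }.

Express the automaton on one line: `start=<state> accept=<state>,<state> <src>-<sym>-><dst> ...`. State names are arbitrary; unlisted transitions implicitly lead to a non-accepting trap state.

start=s0 accept=s2 s0-a->s1 s0-b->s1 s0-c->s1 s1-a->s2 s1-b->s2 s1-c->s2 s2-a->s0 s2-b->s0 s2-c->s0

Only the length mod 3 matters, so use a 3-cycle: from any state, every input symbol moves to the next state, wrapping s2 back to s0. Mark s2 accepting.
A 3-state machine:
        a   b   c  
>  s0   s1  s1  s1 
   s1   s2  s2  s2 
 * s2   s0  s0  s0 
(> = start, * = accepting)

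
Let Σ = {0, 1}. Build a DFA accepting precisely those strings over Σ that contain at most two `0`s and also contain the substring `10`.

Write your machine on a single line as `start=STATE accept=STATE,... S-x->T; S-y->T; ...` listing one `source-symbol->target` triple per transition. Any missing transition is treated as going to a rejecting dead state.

Run two small machines in parallel and take their product. One (4 states) tracks the count of `0`s, saturating at 3; the other (3 states) tracks whether and how much of `10` has been seen. Each combined state is a pair, one component from each; accept when both components accept.
With 11 states:
          0    1  
>  s0     s1   s2 
   s1     s3   s4 
   s2     s5   s2 
   s3     s6   s7 
   s4     s8   s4 
 * s5     s8   s5 
   s6     s6   s9 
   s7    s10   s7 
 * s8    s10   s8 
   s9    s10   s9 
   s10   s10  s10 
(> = start, * = accepting)

start=s0; accept=s5,s8; s0-0->s1; s0-1->s2; s1-0->s3; s1-1->s4; s2-0->s5; s2-1->s2; s3-0->s6; s3-1->s7; s4-0->s8; s4-1->s4; s5-0->s8; s5-1->s5; s6-0->s6; s6-1->s9; s7-0->s10; s7-1->s7; s8-0->s10; s8-1->s8; s9-0->s10; s9-1->s9; s10-0->s10; s10-1->s10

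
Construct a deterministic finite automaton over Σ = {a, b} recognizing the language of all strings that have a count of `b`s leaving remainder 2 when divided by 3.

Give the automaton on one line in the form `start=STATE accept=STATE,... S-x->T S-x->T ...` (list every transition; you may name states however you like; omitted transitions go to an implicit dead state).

start=S0 accept=S2 S0-a->S0 S0-b->S1 S1-a->S1 S1-b->S2 S2-a->S2 S2-b->S0

Keep the running count of `b`s modulo 3: each `b` advances along the cycle S0 → S1 → S2 → S0 while other symbols loop. Accept at S2.
        a   b  
>  S0   S0  S1 
   S1   S1  S2 
 * S2   S2  S0 
(> = start, * = accepting)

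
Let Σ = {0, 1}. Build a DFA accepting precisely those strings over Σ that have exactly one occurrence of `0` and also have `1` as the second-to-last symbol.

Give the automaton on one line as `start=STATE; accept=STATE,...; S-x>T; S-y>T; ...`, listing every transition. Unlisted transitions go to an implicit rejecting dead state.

start=q0; accept=q5,q9; q0-0>q1; q0-1>q2; q1-0>q3; q1-1>q4; q2-0>q5; q2-1>q6; q3-0>q3; q3-1>q7; q4-0>q8; q4-1>q9; q5-0>q3; q5-1>q4; q6-0>q5; q6-1>q6; q7-0>q8; q7-1>q10; q8-0>q3; q8-1>q7; q9-0>q8; q9-1>q9; q10-0>q8; q10-1>q10

Handle the two conditions separately and then intersect. One (3 states) tracks the count of `0`s, saturating at 2; the other (7 states) tracks the last 2 symbols read. Each combined state is a pair, one component from each; accept when both components accept.
With 11 states:
          0    1  
>  q0     q1   q2 
   q1     q3   q4 
   q2     q5   q6 
   q3     q3   q7 
   q4     q8   q9 
 * q5     q3   q4 
   q6     q5   q6 
   q7     q8  q10 
   q8     q3   q7 
 * q9     q8   q9 
   q10    q8  q10 
(> = start, * = accepting)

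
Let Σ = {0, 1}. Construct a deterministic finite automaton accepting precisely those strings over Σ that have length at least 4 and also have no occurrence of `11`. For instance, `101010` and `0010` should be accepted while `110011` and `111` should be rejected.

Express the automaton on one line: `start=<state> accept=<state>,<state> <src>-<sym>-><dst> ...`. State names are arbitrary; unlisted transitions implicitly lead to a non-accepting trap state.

start=A accept=I,J A-0->B A-1->C B-0->D B-1->E C-0->D C-1->F D-0->G D-1->H E-0->G E-1->F F-0->F F-1->F G-0->I G-1->J H-0->I H-1->F I-0->I I-1->J J-0->I J-1->F

Run two small machines in parallel and take their product. One (6 states) tracks the input length, saturating at 5; the other (3 states) tracks partial matches of the forbidden pattern `11`. Each combined state is a pair, one component from each; accept when both components accept. Equivalent product states are then merged.
10 states suffice.
       0  1 
>  A   B  C 
   B   D  E 
   C   D  F 
   D   G  H 
   E   G  F 
   F   F  F 
   G   I  J 
   H   I  F 
 * I   I  J 
 * J   I  F 
(> = start, * = accepting)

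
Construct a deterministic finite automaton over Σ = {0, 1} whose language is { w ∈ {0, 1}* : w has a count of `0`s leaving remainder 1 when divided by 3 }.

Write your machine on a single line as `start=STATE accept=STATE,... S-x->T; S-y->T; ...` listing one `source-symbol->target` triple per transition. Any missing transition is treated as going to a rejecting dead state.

start=q0; accept=q1; q0-0->q1; q0-1->q0; q1-0->q2; q1-1->q1; q2-0->q0; q2-1->q2

Keep the running count of `0`s modulo 3: each `0` advances along the cycle q0 → q1 → q2 → q0 while other symbols loop. Accept at q1.
        0   1  
>  q0   q1  q0 
 * q1   q2  q1 
   q2   q0  q2 
(> = start, * = accepting)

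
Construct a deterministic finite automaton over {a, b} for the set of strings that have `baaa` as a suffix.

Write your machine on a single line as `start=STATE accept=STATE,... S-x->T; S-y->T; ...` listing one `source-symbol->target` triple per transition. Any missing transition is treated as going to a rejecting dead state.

Remember how much of `baaa` the current input suffix matches. State q0 means no match yet; q1 means the last symbol is `b`; q2 means the last 2 symbols are `ba`; q3 means the last 3 symbols are `baa`; q4 means the last 4 symbols are `baaa`. Only q4 accepts. On a mismatch, fall back to the longest proper suffix that is still a prefix of `baaa`.
5 states suffice.
        a   b  
>  q0   q0  q1 
   q1   q2  q1 
   q2   q3  q1 
   q3   q4  q1 
 * q4   q0  q1 
(> = start, * = accepting)

start=q0; accept=q4; q0-a->q0; q0-b->q1; q1-a->q2; q1-b->q1; q2-a->q3; q2-b->q1; q3-a->q4; q3-b->q1; q4-a->q0; q4-b->q1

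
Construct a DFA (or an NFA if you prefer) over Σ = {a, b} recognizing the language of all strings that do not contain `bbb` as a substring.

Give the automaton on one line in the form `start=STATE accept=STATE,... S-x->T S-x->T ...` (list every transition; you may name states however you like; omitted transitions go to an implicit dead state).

Track partial matches of the forbidden pattern `bbb`. State q3 is a dead state reached once `bbb` has occurred; every other state accepts. q0 means no part of `bbb` is currently matched.
A 4-state machine:
        a   b  
>* q0   q0  q1 
 * q1   q0  q2 
 * q2   q0  q3 
   q3   q3  q3 
(> = start, * = accepting)

start=q0 accept=q0,q1,q2 q0-a->q0 q0-b->q1 q1-a->q0 q1-b->q2 q2-a->q0 q2-b->q3 q3-a->q3 q3-b->q3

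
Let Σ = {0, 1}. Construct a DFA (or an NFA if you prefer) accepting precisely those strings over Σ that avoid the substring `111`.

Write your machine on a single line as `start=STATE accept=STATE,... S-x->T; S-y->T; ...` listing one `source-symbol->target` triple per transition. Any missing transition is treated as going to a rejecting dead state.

This is the complement of 'contains `111`'. Use the same substring-matching states — q0 through q3 holding how much of `111` has just been matched — but flip the accepting set: everything except the trap q3 accepts.
4 states suffice.
        0   1  
>* q0   q0  q1 
 * q1   q0  q2 
 * q2   q0  q3 
   q3   q3  q3 
(> = start, * = accepting)

start=q0; accept=q0,q1,q2; q0-0->q0; q0-1->q1; q1-0->q0; q1-1->q2; q2-0->q0; q2-1->q3; q3-0->q3; q3-1->q3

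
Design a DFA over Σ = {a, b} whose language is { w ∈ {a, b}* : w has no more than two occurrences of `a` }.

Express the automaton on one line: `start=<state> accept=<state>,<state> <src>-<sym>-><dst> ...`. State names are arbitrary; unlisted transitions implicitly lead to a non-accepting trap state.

Only the number of `a`s matters, and only up to 3. Make a chain q0 → q1 → q2 → q3 advanced by each `a` (with q3 absorbing); every other symbol self-loops. The accepting set is {q0, q1, q2}.
4 states suffice.
        a   b  
>* q0   q1  q0 
 * q1   q2  q1 
 * q2   q3  q2 
   q3   q3  q3 
(> = start, * = accepting)

start=q0 accept=q0,q1,q2 q0-a->q1 q0-b->q0 q1-a->q2 q1-b->q1 q2-a->q3 q2-b->q2 q3-a->q3 q3-b->q3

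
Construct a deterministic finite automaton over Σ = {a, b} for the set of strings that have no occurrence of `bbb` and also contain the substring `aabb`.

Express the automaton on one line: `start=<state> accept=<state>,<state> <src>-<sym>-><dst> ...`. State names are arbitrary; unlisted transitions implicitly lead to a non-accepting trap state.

Run two small machines in parallel and take their product. The first has 4 states tracking partial matches of the forbidden pattern `bbb`; the second has 5 states tracking whether and how much of `aabb` has been seen. A product state is a pair (one from each), accepting exactly when both do. After merging equivalent states the machine shrinks.
A 10-state machine:
        a   b  
>  s0   s1  s2 
   s1   s3  s2 
   s2   s1  s4 
   s3   s3  s5 
   s4   s1  s6 
   s5   s1  s7 
   s6   s6  s6 
 * s7   s8  s6 
 * s8   s8  s9 
 * s9   s8  s7 
(> = start, * = accepting)

start=s0 accept=s7,s8,s9 s0-a->s1 s0-b->s2 s1-a->s3 s1-b->s2 s2-a->s1 s2-b->s4 s3-a->s3 s3-b->s5 s4-a->s1 s4-b->s6 s5-a->s1 s5-b->s7 s6-a->s6 s6-b->s6 s7-a->s8 s7-b->s6 s8-a->s8 s8-b->s9 s9-a->s8 s9-b->s7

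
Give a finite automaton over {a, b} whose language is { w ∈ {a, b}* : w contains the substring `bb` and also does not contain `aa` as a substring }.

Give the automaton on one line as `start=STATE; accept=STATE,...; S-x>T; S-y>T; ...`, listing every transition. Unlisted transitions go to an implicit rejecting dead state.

Run two small machines in parallel and take their product. One (3 states) tracks whether and how much of `bb` has been seen; the other (3 states) tracks partial matches of the forbidden pattern `aa`. Each combined state is a pair, one component from each; accept when both components accept.
        a   b  
>  s0   s1  s2 
   s1   s3  s2 
   s2   s1  s4 
   s3   s3  s5 
 * s4   s6  s4 
   s5   s3  s7 
 * s6   s7  s4 
   s7   s7  s7 
(> = start, * = accepting)

start=s0; accept=s4,s6; s0-a>s1; s0-b>s2; s1-a>s3; s1-b>s2; s2-a>s1; s2-b>s4; s3-a>s3; s3-b>s5; s4-a>s6; s4-b>s4; s5-a>s3; s5-b>s7; s6-a>s7; s6-b>s4; s7-a>s7; s7-b>s7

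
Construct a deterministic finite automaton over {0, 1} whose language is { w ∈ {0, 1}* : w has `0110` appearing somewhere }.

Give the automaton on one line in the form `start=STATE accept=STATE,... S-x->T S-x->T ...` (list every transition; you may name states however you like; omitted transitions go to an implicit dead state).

start=q0 accept=q4 q0-0->q1 q0-1->q0 q1-0->q1 q1-1->q2 q2-0->q1 q2-1->q3 q3-0->q4 q3-1->q0 q4-0->q4 q4-1->q4

Track how much of `0110` has been matched so far: state q0 is no progress, q4 is the absorbing accept state reached once `0110` has occurred. Intermediate states record partial matches; on a mismatch, fall back to the longest reusable overlap.
        0   1  
>  q0   q1  q0 
   q1   q1  q2 
   q2   q1  q3 
   q3   q4  q0 
 * q4   q4  q4 
(> = start, * = accepting)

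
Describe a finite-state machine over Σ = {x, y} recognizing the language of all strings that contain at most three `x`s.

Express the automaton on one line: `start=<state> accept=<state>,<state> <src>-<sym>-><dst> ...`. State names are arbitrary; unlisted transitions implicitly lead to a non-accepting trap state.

start=q0 accept=q0,q1,q2,q3 q0-x->q1 q0-y->q0 q1-x->q2 q1-y->q1 q2-x->q3 q2-y->q2 q3-x->q4 q3-y->q3 q4-x->q4 q4-y->q4

Count `x`s, saturating at 4: states q0 through q3 mean 0 through 3 `x`s seen; q4 means more than 3. Each `x` increments (capped at q4); other symbols loop. Accept from {q0, q1, q2, q3}.
A 5-state machine:
        x   y  
>* q0   q1  q0 
 * q1   q2  q1 
 * q2   q3  q2 
 * q3   q4  q3 
   q4   q4  q4 
(> = start, * = accepting)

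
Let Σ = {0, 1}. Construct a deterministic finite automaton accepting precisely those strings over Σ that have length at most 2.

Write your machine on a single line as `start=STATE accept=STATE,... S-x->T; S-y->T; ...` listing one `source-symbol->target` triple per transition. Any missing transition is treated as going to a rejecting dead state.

Count input length up to 3: every symbol moves from s0 toward s3, which means 'more than 2' and absorbs. Accept from {s0, s1, s2}.
        0   1  
>* s0   s1  s1 
 * s1   s2  s2 
 * s2   s3  s3 
   s3   s3  s3 
(> = start, * = accepting)

start=s0; accept=s0,s1,s2; s0-0->s1; s0-1->s1; s1-0->s2; s1-1->s2; s2-0->s3; s2-1->s3; s3-0->s3; s3-1->s3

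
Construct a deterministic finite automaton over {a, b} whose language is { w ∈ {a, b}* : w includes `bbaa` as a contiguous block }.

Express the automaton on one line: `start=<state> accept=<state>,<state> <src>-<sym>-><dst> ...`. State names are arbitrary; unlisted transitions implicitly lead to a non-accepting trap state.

start=q0 accept=q4 q0-a->q0 q0-b->q1 q1-a->q0 q1-b->q2 q2-a->q3 q2-b->q2 q3-a->q4 q3-b->q1 q4-a->q4 q4-b->q4

States q0..q3 record the length of the longest prefix of `bbaa` that matches the current input suffix. Reaching q4 means `bbaa` has been seen, and we stay there forever. Accept from q4.
5 states suffice.
        a   b  
>  q0   q0  q1 
   q1   q0  q2 
   q2   q3  q2 
   q3   q4  q1 
 * q4   q4  q4 
(> = start, * = accepting)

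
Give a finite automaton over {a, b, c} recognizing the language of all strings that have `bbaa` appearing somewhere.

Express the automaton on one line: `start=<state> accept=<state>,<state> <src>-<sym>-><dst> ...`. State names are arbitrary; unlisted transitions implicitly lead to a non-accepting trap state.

States S0..S3 record the length of the longest prefix of `bbaa` that matches the current input suffix. Reaching S4 means `bbaa` has been seen, and we stay there forever. Accept from S4.
A 5-state machine:
        a   b   c  
>  S0   S0  S1  S0 
   S1   S0  S2  S0 
   S2   S3  S2  S0 
   S3   S4  S1  S0 
 * S4   S4  S4  S4 
(> = start, * = accepting)

start=S0 accept=S4 S0-a->S0 S0-b->S1 S0-c->S0 S1-a->S0 S1-b->S2 S1-c->S0 S2-a->S3 S2-b->S2 S2-c->S0 S3-a->S4 S3-b->S1 S3-c->S0 S4-a->S4 S4-b->S4 S4-c->S4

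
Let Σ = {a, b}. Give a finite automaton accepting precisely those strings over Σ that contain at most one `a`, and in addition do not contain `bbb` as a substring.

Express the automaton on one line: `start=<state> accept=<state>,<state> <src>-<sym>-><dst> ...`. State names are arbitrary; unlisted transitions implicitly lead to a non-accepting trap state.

Build one automaton per condition and run them in lockstep. One (3 states) tracks the count of `a`s, saturating at 2; the other (4 states) tracks partial matches of the forbidden pattern `bbb`. Each combined state is a pair, one component from each; accept when both components accept.
With 12 states:
          a    b  
>* s0     s1   s2 
 * s1     s3   s4 
 * s2     s1   s5 
   s3     s3   s6 
 * s4     s3   s7 
 * s5     s1   s8 
   s6     s3   s9 
 * s7     s3  s10 
   s8    s10   s8 
   s9     s3  s11 
   s10   s11  s10 
   s11   s11  s11 
(> = start, * = accepting)

start=s0 accept=s0,s1,s2,s4,s5,s7 s0-a->s1 s0-b->s2 s1-a->s3 s1-b->s4 s2-a->s1 s2-b->s5 s3-a->s3 s3-b->s6 s4-a->s3 s4-b->s7 s5-a->s1 s5-b->s8 s6-a->s3 s6-b->s9 s7-a->s3 s7-b->s10 s8-a->s10 s8-b->s8 s9-a->s3 s9-b->s11 s10-a->s11 s10-b->s10 s11-a->s11 s11-b->s11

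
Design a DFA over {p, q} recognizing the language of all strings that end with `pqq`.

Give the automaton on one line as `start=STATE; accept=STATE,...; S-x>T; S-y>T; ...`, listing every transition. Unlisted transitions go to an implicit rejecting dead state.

Let each state record the length of the longest suffix of the input read so far that is also a prefix of `pqq`. B means the last symbol is `p`; C means the last 2 symbols are `pq`; D means the last 3 symbols are `pqq`. Accept only at D, where the string currently ends in `pqq`.
4 states suffice.
       p  q 
>  A   B  A 
   B   B  C 
   C   B  D 
 * D   B  A 
(> = start, * = accepting)

start=A; accept=D; A-p>B; A-q>A; B-p>B; B-q>C; C-p>B; C-q>D; D-p>B; D-q>A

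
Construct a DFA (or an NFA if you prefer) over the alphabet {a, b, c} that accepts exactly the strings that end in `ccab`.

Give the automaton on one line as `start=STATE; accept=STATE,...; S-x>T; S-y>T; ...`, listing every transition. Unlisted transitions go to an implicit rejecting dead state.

start=q0; accept=q4; q0-a>q0; q0-b>q0; q0-c>q1; q1-a>q0; q1-b>q0; q1-c>q2; q2-a>q3; q2-b>q0; q2-c>q2; q3-a>q0; q3-b>q4; q3-c>q1; q4-a>q0; q4-b>q0; q4-c>q1

Let each state record the length of the longest suffix of the input read so far that is also a prefix of `ccab`. q1 means the last symbol is `c`; q2 means the last 2 symbols are `cc`; q3 means the last 3 symbols are `cca`; q4 means the last 4 symbols are `ccab`. Accept only at q4, where the string currently ends in `ccab`.
        a   b   c  
>  q0   q0  q0  q1 
   q1   q0  q0  q2 
   q2   q3  q0  q2 
   q3   q0  q4  q1 
 * q4   q0  q0  q1 
(> = start, * = accepting)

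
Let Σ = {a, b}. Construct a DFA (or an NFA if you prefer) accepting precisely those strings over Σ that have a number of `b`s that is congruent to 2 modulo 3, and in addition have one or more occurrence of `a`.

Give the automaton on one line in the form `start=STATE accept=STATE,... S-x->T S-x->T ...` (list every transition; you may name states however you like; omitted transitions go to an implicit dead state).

start=S0 accept=S7,S8 S0-a->S1 S0-b->S2 S1-a->S3 S1-b->S4 S2-a->S4 S2-b->S5 S3-a->S3 S3-b->S6 S4-a->S6 S4-b->S7 S5-a->S7 S5-b->S0 S6-a->S6 S6-b->S8 S7-a->S8 S7-b->S1 S8-a->S8 S8-b->S3

Handle the two conditions separately and then intersect. One (3 states) tracks the count of `b`s modulo 3; the other (3 states) tracks the count of `a`s, saturating at 2. Each combined state is a pair, one component from each; accept when both components accept.
        a   b  
>  S0   S1  S2 
   S1   S3  S4 
   S2   S4  S5 
   S3   S3  S6 
   S4   S6  S7 
   S5   S7  S0 
   S6   S6  S8 
 * S7   S8  S1 
 * S8   S8  S3 
(> = start, * = accepting)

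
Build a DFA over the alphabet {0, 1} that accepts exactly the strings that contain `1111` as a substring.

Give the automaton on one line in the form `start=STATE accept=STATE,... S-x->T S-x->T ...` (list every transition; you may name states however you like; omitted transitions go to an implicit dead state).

Track how much of `1111` has been matched so far: state q0 is no progress, q4 is the absorbing accept state reached once `1111` has occurred. Intermediate states record partial matches; on a mismatch, fall back to the longest reusable overlap.
With 5 states:
        0   1  
>  q0   q0  q1 
   q1   q0  q2 
   q2   q0  q3 
   q3   q0  q4 
 * q4   q4  q4 
(> = start, * = accepting)

start=q0 accept=q4 q0-0->q0 q0-1->q1 q1-0->q0 q1-1->q2 q2-0->q0 q2-1->q3 q3-0->q0 q3-1->q4 q4-0->q4 q4-1->q4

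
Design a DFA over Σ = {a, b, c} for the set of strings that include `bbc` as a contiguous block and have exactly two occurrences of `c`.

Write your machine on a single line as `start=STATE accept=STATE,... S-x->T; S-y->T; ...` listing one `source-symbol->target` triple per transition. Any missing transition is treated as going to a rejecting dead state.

Run two small machines in parallel and take their product. One (4 states) tracks whether and how much of `bbc` has been seen; the other (4 states) tracks the count of `c`s, saturating at 3. Each combined state is a pair, one component from each; accept when both components accept.
A 15-state machine:
          a    b    c  
>  s0     s0   s1   s2 
   s1     s0   s3   s2 
   s2     s2   s4   s5 
   s3     s0   s3   s6 
   s4     s2   s7   s5 
   s5     s5   s8   s9 
   s6     s6   s6  s10 
   s7     s2   s7  s10 
   s8     s5  s11   s9 
   s9     s9  s12   s9 
 * s10   s10  s10  s13 
   s11    s5  s11  s13 
   s12    s9  s14   s9 
   s13   s13  s13  s13 
   s14    s9  s14  s13 
(> = start, * = accepting)

start=s0; accept=s10; s0-a->s0; s0-b->s1; s0-c->s2; s1-a->s0; s1-b->s3; s1-c->s2; s2-a->s2; s2-b->s4; s2-c->s5; s3-a->s0; s3-b->s3; s3-c->s6; s4-a->s2; s4-b->s7; s4-c->s5; s5-a->s5; s5-b->s8; s5-c->s9; s6-a->s6; s6-b->s6; s6-c->s10; s7-a->s2; s7-b->s7; s7-c->s10; s8-a->s5; s8-b->s11; s8-c->s9; s9-a->s9; s9-b->s12; s9-c->s9; s10-a->s10; s10-b->s10; s10-c->s13; s11-a->s5; s11-b->s11; s11-c->s13; s12-a->s9; s12-b->s14; s12-c->s9; s13-a->s13; s13-b->s13; s13-c->s13; s14-a->s9; s14-b->s14; s14-c->s13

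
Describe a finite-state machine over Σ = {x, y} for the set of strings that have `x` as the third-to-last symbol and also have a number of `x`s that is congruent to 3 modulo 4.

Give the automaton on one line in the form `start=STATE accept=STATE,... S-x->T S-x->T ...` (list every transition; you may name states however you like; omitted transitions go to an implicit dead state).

Run two small machines in parallel and take their product. The first has 15 states tracking the last 3 symbols read; the second has 4 states tracking the count of `x`s modulo 4. A product state is a pair (one from each), accepting exactly when both do. Minimizing collapses redundant product states.
15 states suffice.
          x    y  
>  q0     q1   q0 
   q1     q2   q3 
   q2     q4   q5 
   q3     q6   q3 
 * q4     q0   q7 
   q5     q8   q9 
   q6    q10   q5 
 * q7     q0  q11 
 * q8     q0  q12 
   q9    q13   q9 
   q10    q0   q7 
 * q11    q0  q14 
   q12    q0  q11 
   q13    q0  q12 
   q14    q0  q14 
(> = start, * = accepting)

start=q0 accept=q4,q7,q8,q11 q0-x->q1 q0-y->q0 q1-x->q2 q1-y->q3 q2-x->q4 q2-y->q5 q3-x->q6 q3-y->q3 q4-x->q0 q4-y->q7 q5-x->q8 q5-y->q9 q6-x->q10 q6-y->q5 q7-x->q0 q7-y->q11 q8-x->q0 q8-y->q12 q9-x->q13 q9-y->q9 q10-x->q0 q10-y->q7 q11-x->q0 q11-y->q14 q12-x->q0 q12-y->q11 q13-x->q0 q13-y->q12 q14-x->q0 q14-y->q14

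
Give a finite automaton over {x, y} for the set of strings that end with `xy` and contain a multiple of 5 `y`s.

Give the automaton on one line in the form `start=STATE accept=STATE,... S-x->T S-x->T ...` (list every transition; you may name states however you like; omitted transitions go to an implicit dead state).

start=S0 accept=S6 S0-x->S0 S0-y->S1 S1-x->S1 S1-y->S2 S2-x->S2 S2-y->S3 S3-x->S3 S3-y->S4 S4-x->S5 S4-y->S0 S5-x->S5 S5-y->S6 S6-x->S0 S6-y->S1

Run two small machines in parallel and take their product. The first has 3 states tracking how much of the suffix `xy` has currently been matched; the second has 5 states tracking the count of `y`s modulo 5. A product state is a pair (one from each), accepting exactly when both do. After merging equivalent states the machine shrinks.
7 states suffice.
        x   y  
>  S0   S0  S1 
   S1   S1  S2 
   S2   S2  S3 
   S3   S3  S4 
   S4   S5  S0 
   S5   S5  S6 
 * S6   S0  S1 
(> = start, * = accepting)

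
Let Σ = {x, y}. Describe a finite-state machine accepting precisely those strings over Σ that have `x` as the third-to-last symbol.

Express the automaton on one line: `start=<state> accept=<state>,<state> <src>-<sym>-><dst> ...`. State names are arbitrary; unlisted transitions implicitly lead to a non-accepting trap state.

A DFA must remember the last 3 symbols (since which symbol is third-to-last isn't known until the input ends). Use one state per possible window of the last ≤3 symbols; accept from those whose window starts with `x`.
With 15 states:
       x  y 
>  A   B  C 
   B   D  E 
   C   F  G 
   D   H  I 
   E   J  K 
   F   L  M 
   G   N  O 
 * H   H  I 
 * I   J  K 
 * J   L  M 
 * K   N  O 
   L   H  I 
   M   J  K 
   N   L  M 
   O   N  O 
(> = start, * = accepting)

start=A accept=H,I,J,K A-x->B A-y->C B-x->D B-y->E C-x->F C-y->G D-x->H D-y->I E-x->J E-y->K F-x->L F-y->M G-x->N G-y->O H-x->H H-y->I I-x->J I-y->K J-x->L J-y->M K-x->N K-y->O L-x->H L-y->I M-x->J M-y->K N-x->L N-y->M O-x->N O-y->O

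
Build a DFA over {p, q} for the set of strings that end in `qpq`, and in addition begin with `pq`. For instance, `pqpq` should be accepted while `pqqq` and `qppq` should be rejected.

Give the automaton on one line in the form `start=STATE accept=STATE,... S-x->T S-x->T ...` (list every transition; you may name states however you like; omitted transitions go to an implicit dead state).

start=S0 accept=S6 S0-p->S1 S0-q->S2 S1-p->S2 S1-q->S3 S2-p->S2 S2-q->S2 S3-p->S4 S3-q->S3 S4-p->S5 S4-q->S6 S5-p->S5 S5-q->S3 S6-p->S4 S6-q->S3

Run two small machines in parallel and take their product. The first has 4 states tracking how much of the suffix `qpq` has currently been matched; the second has 4 states tracking whether the input so far still matches the prefix `pq`. A product state is a pair (one from each), accepting exactly when both do. Equivalent product states are then merged.
        p   q  
>  S0   S1  S2 
   S1   S2  S3 
   S2   S2  S2 
   S3   S4  S3 
   S4   S5  S6 
   S5   S5  S3 
 * S6   S4  S3 
(> = start, * = accepting)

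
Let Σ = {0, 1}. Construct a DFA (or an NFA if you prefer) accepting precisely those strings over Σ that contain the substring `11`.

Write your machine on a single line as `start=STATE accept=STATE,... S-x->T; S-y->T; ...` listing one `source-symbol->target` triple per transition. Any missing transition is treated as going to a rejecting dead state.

start=A; accept=C; A-0->A; A-1->B; B-0->A; B-1->C; C-0->C; C-1->C

States A..B record the length of the longest prefix of `11` that matches the current input suffix. Reaching C means `11` has been seen, and we stay there forever. Accept from C.
A 3-state machine:
       0  1 
>  A   A  B 
   B   A  C 
 * C   C  C 
(> = start, * = accepting)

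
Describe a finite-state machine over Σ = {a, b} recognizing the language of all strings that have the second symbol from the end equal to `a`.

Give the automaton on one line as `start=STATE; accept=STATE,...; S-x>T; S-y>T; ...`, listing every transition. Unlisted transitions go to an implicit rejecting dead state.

Because acceptance depends on a position counted from the end, the machine has to buffer the most recent 2 symbols. Make each state the string of the last up-to-2 symbols read; on input `x` shift the window left and append `x`. Accept when the buffered window has length 2 and begins with `a`.
7 states suffice.
        a   b  
>  s0   s1  s2 
   s1   s3  s4 
   s2   s5  s6 
 * s3   s3  s4 
 * s4   s5  s6 
   s5   s3  s4 
   s6   s5  s6 
(> = start, * = accepting)

start=s0; accept=s3,s4; s0-a>s1; s0-b>s2; s1-a>s3; s1-b>s4; s2-a>s5; s2-b>s6; s3-a>s3; s3-b>s4; s4-a>s5; s4-b>s6; s5-a>s3; s5-b>s4; s6-a>s5; s6-b>s6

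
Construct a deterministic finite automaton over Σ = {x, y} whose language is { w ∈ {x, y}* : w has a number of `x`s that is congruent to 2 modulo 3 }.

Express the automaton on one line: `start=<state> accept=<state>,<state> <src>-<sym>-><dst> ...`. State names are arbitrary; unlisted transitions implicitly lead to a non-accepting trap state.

The only thing that matters is how many `x`s have appeared, reduced mod 3. Use one state per residue: S0 for 0, …, S2 for 2. Reading `x` moves to the next residue; anything else stays put. S2 is accepting.
3 states suffice.
        x   y  
>  S0   S1  S0 
   S1   S2  S1 
 * S2   S0  S2 
(> = start, * = accepting)

start=S0 accept=S2 S0-x->S1 S0-y->S0 S1-x->S2 S1-y->S1 S2-x->S0 S2-y->S2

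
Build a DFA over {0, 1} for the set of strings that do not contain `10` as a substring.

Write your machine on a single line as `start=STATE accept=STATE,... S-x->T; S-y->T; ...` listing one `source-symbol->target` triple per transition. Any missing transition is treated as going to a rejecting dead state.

start=q0; accept=q0,q1; q0-0->q0; q0-1->q1; q1-0->q2; q1-1->q1; q2-0->q2; q2-1->q2

Track partial matches of the forbidden pattern `10`. State q2 is a dead state reached once `10` has occurred; every other state accepts. q0 means no part of `10` is currently matched.
        0   1  
>* q0   q0  q1 
 * q1   q2  q1 
   q2   q2  q2 
(> = start, * = accepting)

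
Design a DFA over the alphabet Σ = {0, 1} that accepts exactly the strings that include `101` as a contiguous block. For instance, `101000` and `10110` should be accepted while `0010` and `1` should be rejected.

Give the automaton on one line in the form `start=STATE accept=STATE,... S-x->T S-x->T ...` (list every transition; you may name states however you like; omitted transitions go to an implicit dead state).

start=A accept=D A-0->A A-1->B B-0->C B-1->B C-0->A C-1->D D-0->D D-1->D

States A..C record the length of the longest prefix of `101` that matches the current input suffix. Reaching D means `101` has been seen, and we stay there forever. Accept from D.
4 states suffice.
       0  1 
>  A   A  B 
   B   C  B 
   C   A  D 
 * D   D  D 
(> = start, * = accepting)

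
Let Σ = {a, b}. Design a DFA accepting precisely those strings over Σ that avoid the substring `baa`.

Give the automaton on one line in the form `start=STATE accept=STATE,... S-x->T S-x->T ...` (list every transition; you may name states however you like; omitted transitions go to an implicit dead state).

Track partial matches of the forbidden pattern `baa`. State q3 is a dead state reached once `baa` has occurred; every other state accepts. q0 means no part of `baa` is currently matched.
        a   b  
>* q0   q0  q1 
 * q1   q2  q1 
 * q2   q3  q1 
   q3   q3  q3 
(> = start, * = accepting)

start=q0 accept=q0,q1,q2 q0-a->q0 q0-b->q1 q1-a->q2 q1-b->q1 q2-a->q3 q2-b->q1 q3-a->q3 q3-b->q3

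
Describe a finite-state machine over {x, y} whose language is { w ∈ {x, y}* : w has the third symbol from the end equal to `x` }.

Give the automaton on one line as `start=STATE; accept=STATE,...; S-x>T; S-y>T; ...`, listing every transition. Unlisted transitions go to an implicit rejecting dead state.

Because acceptance depends on a position counted from the end, the machine has to buffer the most recent 3 symbols. Make each state the string of the last up-to-3 symbols read; on input `x` shift the window left and append `x`. Accept when the buffered window has length 3 and begins with `x`.
With 15 states:
       x  y 
>  A   B  C 
   B   D  E 
   C   F  G 
   D   H  I 
   E   J  K 
   F   L  M 
   G   N  O 
 * H   H  I 
 * I   J  K 
 * J   L  M 
 * K   N  O 
   L   H  I 
   M   J  K 
   N   L  M 
   O   N  O 
(> = start, * = accepting)

start=A; accept=H,I,J,K; A-x>B; A-y>C; B-x>D; B-y>E; C-x>F; C-y>G; D-x>H; D-y>I; E-x>J; E-y>K; F-x>L; F-y>M; G-x>N; G-y>O; H-x>H; H-y>I; I-x>J; I-y>K; J-x>L; J-y>M; K-x>N; K-y>O; L-x>H; L-y>I; M-x>J; M-y>K; N-x>L; N-y>M; O-x>N; O-y>O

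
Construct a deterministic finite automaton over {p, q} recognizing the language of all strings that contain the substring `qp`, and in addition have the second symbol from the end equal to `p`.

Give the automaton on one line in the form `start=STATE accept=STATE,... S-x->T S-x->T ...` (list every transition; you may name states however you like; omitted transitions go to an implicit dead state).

Run two small machines in parallel and take their product. The first has 3 states tracking whether and how much of `qp` has been seen; the second has 7 states tracking the last 2 symbols read. A product state is a pair (one from each), accepting exactly when both do.
With 10 states:
        p   q  
>  S0   S1  S2 
   S1   S3  S4 
   S2   S5  S6 
   S3   S3  S4 
   S4   S5  S6 
   S5   S7  S8 
   S6   S5  S6 
 * S7   S7  S8 
 * S8   S5  S9 
   S9   S5  S9 
(> = start, * = accepting)

start=S0 accept=S7,S8 S0-p->S1 S0-q->S2 S1-p->S3 S1-q->S4 S2-p->S5 S2-q->S6 S3-p->S3 S3-q->S4 S4-p->S5 S4-q->S6 S5-p->S7 S5-q->S8 S6-p->S5 S6-q->S6 S7-p->S7 S7-q->S8 S8-p->S5 S8-q->S9 S9-p->S5 S9-q->S9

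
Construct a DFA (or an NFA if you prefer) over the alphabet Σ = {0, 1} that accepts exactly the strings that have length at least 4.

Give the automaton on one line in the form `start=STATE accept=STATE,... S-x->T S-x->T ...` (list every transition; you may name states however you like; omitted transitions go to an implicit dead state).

start=s0 accept=s4,s5 s0-0->s1 s0-1->s1 s1-0->s2 s1-1->s2 s2-0->s3 s2-1->s3 s3-0->s4 s3-1->s4 s4-0->s5 s4-1->s5 s5-0->s5 s5-1->s5

We only need to distinguish lengths 0, 1, …, 4, and '>4'. Chain s0 → s1 → s2 → s3 → s4 → s5 on every symbol, with s5 looping. Accepting states: {s4, s5}.
6 states suffice.
        0   1  
>  s0   s1  s1 
   s1   s2  s2 
   s2   s3  s3 
   s3   s4  s4 
 * s4   s5  s5 
 * s5   s5  s5 
(> = start, * = accepting)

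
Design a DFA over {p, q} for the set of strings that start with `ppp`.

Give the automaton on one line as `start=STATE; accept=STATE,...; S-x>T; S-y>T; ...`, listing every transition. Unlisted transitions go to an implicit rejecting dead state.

Check the first 3 symbols one by one: s0 through s2 record how many have matched `ppp` so far; any wrong symbol goes to the dead state s4. After all 3 match we enter the accepting sink s3.
With 5 states:
        p   q  
>  s0   s1  s4 
   s1   s2  s4 
   s2   s3  s4 
 * s3   s3  s3 
   s4   s4  s4 
(> = start, * = accepting)

start=s0; accept=s3; s0-p>s1; s0-q>s4; s1-p>s2; s1-q>s4; s2-p>s3; s2-q>s4; s3-p>s3; s3-q>s3; s4-p>s4; s4-q>s4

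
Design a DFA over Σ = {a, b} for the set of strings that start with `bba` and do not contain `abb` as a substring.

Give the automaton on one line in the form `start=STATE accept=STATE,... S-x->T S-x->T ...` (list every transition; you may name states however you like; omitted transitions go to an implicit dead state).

Build one automaton per condition and run them in lockstep. One (5 states) tracks whether the input so far still matches the prefix `bba`; the other (4 states) tracks partial matches of the forbidden pattern `abb`. Each combined state is a pair, one component from each; accept when both components accept. After merging equivalent states the machine shrinks.
6 states suffice.
        a   b  
>  q0   q1  q2 
   q1   q1  q1 
   q2   q1  q3 
   q3   q4  q1 
 * q4   q4  q5 
 * q5   q4  q1 
(> = start, * = accepting)

start=q0 accept=q4,q5 q0-a->q1 q0-b->q2 q1-a->q1 q1-b->q1 q2-a->q1 q2-b->q3 q3-a->q4 q3-b->q1 q4-a->q4 q4-b->q5 q5-a->q4 q5-b->q1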